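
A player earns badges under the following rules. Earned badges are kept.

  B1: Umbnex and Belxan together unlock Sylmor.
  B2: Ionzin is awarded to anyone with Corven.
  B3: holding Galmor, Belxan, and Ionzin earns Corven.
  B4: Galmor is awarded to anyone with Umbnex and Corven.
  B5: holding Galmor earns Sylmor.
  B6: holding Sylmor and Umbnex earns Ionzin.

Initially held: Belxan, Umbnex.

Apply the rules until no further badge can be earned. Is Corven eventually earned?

No

Corven would need Galmor, Belxan, and Ionzin (B3), but Galmor is never earned.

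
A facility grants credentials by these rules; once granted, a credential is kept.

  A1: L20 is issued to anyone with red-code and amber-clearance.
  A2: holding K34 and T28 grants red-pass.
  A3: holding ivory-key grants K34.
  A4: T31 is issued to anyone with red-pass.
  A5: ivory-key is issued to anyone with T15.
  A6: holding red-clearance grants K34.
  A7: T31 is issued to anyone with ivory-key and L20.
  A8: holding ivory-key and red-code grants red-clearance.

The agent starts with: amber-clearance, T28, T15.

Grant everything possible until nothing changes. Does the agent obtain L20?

L20 would need red-code and amber-clearance (A1), but red-code is never granted.

No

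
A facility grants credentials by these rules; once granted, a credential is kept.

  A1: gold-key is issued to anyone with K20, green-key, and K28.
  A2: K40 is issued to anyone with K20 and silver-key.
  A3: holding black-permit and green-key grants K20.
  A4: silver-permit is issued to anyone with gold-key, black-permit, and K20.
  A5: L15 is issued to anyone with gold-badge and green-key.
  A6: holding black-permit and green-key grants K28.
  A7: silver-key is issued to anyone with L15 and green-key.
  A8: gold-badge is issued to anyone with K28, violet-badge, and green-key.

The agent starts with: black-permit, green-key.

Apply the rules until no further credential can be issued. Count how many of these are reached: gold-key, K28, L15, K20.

Holding black-permit and green-key grants K28 (A6).
Holding black-permit and green-key grants K20 (A3).
Holding K20, green-key, and K28 grants gold-key (A1).
gold-key: reached.
K28: reached.
L15 would need gold-badge and green-key (A5), but gold-badge is never granted.
K20: reached.
Reached: gold-key, K28, and K20 — 3 of the 4.

3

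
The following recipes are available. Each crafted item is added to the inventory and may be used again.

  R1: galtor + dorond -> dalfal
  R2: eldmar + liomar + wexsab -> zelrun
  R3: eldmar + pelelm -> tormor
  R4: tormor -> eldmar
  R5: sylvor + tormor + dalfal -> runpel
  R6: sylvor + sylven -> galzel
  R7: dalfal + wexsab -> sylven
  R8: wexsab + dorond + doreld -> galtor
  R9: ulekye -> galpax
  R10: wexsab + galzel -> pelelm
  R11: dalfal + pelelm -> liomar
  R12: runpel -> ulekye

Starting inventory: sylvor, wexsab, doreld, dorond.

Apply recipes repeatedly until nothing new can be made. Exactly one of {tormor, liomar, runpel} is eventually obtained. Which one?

liomar

wexsab + dorond + doreld -> galtor (R8).
galtor + dorond -> dalfal (R1).
dalfal + wexsab -> sylven (R7).
Using R6, sylvor and sylven make galzel.
Using R10, wexsab and galzel make pelelm.
dalfal + pelelm -> liomar (R11).
tormor would need eldmar and pelelm (R3), but eldmar is never obtained. runpel would need sylvor, tormor, and dalfal (R5), but tormor is never obtained.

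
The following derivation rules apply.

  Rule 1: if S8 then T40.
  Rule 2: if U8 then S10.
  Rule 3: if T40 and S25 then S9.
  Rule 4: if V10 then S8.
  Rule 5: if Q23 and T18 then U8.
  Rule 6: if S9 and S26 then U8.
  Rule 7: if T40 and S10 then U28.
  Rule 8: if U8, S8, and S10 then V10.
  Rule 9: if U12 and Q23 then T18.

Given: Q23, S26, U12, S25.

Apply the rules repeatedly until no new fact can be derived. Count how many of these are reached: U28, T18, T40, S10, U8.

U12 and Q23 hold, so T18 follows (Rule 9).
From Q23 and T18, Rule 5 gives U8.
U8 holds, so S10 follows (Rule 2).
U28 would need T40 and S10 (Rule 7), but T40 is never established.
T18: reached.
T40 would need S8 (Rule 1), but S8 is never established.
S10: reached.
U8: reached.
Reached: T18, S10, and U8 — 3 of the 5.

3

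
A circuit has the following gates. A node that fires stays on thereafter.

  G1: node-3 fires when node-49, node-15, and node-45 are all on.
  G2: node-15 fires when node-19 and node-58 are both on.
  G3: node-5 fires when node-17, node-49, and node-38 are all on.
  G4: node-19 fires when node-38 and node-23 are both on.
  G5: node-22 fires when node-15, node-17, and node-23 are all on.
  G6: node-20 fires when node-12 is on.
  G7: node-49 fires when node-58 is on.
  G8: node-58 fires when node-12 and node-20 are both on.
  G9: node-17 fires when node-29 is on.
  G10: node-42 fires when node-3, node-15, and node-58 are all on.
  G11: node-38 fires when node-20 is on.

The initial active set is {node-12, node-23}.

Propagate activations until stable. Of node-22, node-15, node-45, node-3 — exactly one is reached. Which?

node-12 is on, so node-20 fires (G6).
G11: node-20 on → node-38 on.
node-12 and node-20 are on, so node-58 fires (G8).
G4: node-38 and node-23 on → node-19 on.
node-19 and node-58 are on, so node-15 fires (G2).
node-22 would need node-15, node-17, and node-23 (G5), but node-17 never turns on. No rule produces node-45, and it is not given. node-3 would need node-49, node-15, and node-45 (G1), but node-45 never turns on.

node-15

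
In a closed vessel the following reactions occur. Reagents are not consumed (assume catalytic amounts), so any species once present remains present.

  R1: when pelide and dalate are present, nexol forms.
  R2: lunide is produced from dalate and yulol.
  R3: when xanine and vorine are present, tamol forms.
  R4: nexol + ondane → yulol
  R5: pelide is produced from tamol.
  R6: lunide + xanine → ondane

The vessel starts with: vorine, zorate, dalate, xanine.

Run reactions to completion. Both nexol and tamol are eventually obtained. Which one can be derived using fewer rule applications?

tamol

tamol: xanine and vorine present → tamol forms (R3). [1 rule application]
nexol: xanine and vorine present → tamol forms (R3). tamol present → pelide forms (R5). pelide and dalate present → nexol forms (R1). [3 rule applications]
tamol needs fewer.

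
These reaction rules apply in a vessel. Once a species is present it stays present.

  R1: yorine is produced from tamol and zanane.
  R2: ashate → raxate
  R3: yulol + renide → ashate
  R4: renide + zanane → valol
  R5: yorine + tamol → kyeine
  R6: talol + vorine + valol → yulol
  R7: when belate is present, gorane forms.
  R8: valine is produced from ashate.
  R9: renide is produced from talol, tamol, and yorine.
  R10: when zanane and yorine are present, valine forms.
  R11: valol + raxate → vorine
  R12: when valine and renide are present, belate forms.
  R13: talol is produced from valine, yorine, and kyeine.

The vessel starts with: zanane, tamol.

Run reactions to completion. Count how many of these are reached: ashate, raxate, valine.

tamol and zanane present → yorine forms (R1).
zanane and yorine present → valine forms (R10).
ashate would need yulol and renide (R3), but yulol never forms.
raxate would need ashate (R2), but ashate never forms.
valine: reached.
Reached: valine — 1 of the 3.

1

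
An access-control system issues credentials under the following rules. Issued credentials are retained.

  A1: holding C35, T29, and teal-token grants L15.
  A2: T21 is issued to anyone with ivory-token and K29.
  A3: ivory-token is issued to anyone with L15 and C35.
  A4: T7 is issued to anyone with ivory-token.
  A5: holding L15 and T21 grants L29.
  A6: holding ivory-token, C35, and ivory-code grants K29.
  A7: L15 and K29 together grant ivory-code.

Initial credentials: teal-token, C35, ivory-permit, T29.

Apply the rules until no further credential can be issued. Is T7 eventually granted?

Yes

Holding C35, T29, and teal-token grants L15 (A1).
Holding L15 and C35 grants ivory-token (A3).
Holding ivory-token grants T7 (A4).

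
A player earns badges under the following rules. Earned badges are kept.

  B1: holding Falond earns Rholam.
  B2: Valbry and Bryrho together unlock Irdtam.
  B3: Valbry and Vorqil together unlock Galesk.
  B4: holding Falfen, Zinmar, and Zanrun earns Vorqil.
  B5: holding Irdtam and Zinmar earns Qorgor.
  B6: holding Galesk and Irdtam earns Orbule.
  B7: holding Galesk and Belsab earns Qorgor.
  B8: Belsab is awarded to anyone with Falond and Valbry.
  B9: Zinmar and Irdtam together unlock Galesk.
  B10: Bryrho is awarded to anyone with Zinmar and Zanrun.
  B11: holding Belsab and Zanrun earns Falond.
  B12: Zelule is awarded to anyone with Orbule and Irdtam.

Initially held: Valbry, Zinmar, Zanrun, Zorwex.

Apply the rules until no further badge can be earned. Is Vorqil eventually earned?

No

Vorqil would need Falfen, Zinmar, and Zanrun (B4), but Falfen is never earned.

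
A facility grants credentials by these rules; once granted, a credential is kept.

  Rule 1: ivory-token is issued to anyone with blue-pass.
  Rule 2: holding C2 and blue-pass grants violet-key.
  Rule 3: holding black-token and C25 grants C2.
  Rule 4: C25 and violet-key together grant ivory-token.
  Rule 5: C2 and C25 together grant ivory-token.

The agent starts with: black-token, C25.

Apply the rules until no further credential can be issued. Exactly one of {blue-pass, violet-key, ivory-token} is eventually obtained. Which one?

ivory-token

Holding black-token and C25 grants C2 (Rule 3).
Holding C2 and C25 grants ivory-token (Rule 5).
violet-key would need C2 and blue-pass (Rule 2), but blue-pass is never granted. No rule produces blue-pass, and it is not given.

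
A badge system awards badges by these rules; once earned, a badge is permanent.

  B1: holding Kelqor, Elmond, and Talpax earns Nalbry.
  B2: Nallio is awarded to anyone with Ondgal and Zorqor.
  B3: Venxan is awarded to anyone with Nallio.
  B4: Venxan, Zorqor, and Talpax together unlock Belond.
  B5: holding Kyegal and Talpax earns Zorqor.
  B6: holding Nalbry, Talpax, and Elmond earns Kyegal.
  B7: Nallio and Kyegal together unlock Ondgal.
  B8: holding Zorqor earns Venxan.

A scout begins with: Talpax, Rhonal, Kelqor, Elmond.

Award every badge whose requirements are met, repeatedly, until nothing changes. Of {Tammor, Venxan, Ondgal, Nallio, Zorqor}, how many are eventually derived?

With Kelqor, Elmond, and Talpax, Nalbry is earned (B1).
With Nalbry, Talpax, and Elmond, Kyegal is earned (B6).
With Kyegal and Talpax, Zorqor is earned (B5).
With Zorqor, Venxan is earned (B8).
No rule produces Tammor, and it is not given.
Venxan: reached.
Ondgal would need Nallio and Kyegal (B7), but Nallio is never earned.
Nallio would need Ondgal and Zorqor (B2), but Ondgal is never earned.
Zorqor: reached.
Reached: Venxan and Zorqor — 2 of the 5.

2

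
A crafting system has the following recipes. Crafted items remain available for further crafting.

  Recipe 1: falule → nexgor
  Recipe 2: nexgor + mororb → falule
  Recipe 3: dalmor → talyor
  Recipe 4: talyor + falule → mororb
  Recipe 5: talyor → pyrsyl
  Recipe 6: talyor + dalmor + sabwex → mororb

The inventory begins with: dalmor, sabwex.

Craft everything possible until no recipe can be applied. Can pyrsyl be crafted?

dalmor → talyor (Recipe 3).
talyor → pyrsyl (Recipe 5).

Yes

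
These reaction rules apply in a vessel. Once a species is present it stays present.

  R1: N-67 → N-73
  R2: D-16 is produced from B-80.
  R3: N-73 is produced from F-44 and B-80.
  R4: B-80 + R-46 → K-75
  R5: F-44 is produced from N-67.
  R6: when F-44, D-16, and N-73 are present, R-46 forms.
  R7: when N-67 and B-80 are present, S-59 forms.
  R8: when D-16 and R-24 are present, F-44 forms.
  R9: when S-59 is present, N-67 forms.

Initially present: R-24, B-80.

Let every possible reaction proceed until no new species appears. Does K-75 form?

Yes

B-80 present → D-16 forms (R2).
D-16 and R-24 present → F-44 forms (R8).
F-44 and B-80 present → N-73 forms (R3).
F-44, D-16, and N-73 present → R-46 forms (R6).
B-80 and R-46 present → K-75 forms (R4).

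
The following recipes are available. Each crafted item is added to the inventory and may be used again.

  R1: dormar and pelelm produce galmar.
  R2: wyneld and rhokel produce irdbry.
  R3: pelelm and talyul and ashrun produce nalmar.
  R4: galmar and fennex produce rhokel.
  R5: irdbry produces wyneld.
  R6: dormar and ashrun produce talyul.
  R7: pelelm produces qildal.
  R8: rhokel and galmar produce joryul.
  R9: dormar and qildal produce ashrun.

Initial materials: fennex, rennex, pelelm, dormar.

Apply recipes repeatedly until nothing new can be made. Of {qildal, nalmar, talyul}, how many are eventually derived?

pelelm → qildal (R7).
Using R9, dormar and qildal make ashrun.
Using R6, dormar and ashrun make talyul.
Using R3, pelelm, talyul, and ashrun make nalmar.
qildal: reached.
nalmar: reached.
talyul: reached.
All 3 are reached.

3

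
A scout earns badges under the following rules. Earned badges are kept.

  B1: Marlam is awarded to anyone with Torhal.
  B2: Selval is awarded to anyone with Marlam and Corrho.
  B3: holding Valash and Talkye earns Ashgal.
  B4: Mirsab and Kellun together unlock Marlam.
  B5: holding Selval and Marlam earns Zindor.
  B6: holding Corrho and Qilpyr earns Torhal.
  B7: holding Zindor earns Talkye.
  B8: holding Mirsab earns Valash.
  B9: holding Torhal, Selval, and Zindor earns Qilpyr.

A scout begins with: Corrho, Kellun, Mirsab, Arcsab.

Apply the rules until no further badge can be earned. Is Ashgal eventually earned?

With Mirsab and Kellun, Marlam is earned (B4).
With Mirsab, Valash is earned (B8).
With Marlam and Corrho, Selval is earned (B2).
With Selval and Marlam, Zindor is earned (B5).
With Zindor, Talkye is earned (B7).
With Valash and Talkye, Ashgal is earned (B3).

Yes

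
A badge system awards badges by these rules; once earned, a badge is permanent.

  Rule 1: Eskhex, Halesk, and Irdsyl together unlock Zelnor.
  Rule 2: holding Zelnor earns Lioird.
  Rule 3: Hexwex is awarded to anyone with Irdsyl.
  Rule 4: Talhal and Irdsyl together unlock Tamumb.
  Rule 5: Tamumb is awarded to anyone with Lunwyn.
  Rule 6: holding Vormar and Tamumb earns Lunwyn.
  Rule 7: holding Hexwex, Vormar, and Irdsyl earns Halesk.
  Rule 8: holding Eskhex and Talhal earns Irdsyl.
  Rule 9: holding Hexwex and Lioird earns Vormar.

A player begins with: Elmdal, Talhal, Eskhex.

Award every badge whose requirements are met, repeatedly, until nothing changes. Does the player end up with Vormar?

Vormar would need Hexwex and Lioird (Rule 9), but Lioird is never earned.

No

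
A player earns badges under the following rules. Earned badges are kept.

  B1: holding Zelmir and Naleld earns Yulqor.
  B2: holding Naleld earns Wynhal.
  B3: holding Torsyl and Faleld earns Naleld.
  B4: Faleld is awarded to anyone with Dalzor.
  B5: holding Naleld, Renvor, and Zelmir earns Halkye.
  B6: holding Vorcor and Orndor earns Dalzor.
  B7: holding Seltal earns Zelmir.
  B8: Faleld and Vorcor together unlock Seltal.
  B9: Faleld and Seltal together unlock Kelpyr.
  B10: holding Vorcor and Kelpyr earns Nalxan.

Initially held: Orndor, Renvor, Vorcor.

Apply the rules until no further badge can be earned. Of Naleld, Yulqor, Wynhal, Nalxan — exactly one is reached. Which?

Nalxan

With Vorcor and Orndor, Dalzor is earned (B6).
With Dalzor, Faleld is earned (B4).
With Faleld and Vorcor, Seltal is earned (B8).
With Faleld and Seltal, Kelpyr is earned (B9).
With Vorcor and Kelpyr, Nalxan is earned (B10).
Yulqor would need Zelmir and Naleld (B1), but Naleld is never earned. Wynhal would need Naleld (B2), but Naleld is never earned. Naleld would need Torsyl and Faleld (B3), but Torsyl is never earned.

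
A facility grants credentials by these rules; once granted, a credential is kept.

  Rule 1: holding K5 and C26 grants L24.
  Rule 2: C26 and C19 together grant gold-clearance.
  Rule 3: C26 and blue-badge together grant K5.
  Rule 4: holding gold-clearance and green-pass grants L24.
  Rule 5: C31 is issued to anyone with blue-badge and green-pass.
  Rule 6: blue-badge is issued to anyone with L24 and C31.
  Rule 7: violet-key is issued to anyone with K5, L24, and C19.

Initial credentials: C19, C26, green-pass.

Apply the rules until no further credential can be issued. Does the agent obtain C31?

No

C31 would need blue-badge and green-pass (Rule 5), but blue-badge is never granted.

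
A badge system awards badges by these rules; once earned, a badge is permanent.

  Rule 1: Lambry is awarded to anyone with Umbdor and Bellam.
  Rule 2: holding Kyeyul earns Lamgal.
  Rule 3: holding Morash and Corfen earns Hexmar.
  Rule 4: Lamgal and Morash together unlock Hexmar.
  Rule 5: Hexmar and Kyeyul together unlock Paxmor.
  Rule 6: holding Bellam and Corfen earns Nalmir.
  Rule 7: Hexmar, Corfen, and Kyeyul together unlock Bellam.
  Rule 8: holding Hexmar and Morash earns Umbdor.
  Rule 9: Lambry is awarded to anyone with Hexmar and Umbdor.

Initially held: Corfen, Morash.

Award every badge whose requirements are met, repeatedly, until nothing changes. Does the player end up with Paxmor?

Paxmor would need Hexmar and Kyeyul (Rule 5), but Kyeyul is never earned.

No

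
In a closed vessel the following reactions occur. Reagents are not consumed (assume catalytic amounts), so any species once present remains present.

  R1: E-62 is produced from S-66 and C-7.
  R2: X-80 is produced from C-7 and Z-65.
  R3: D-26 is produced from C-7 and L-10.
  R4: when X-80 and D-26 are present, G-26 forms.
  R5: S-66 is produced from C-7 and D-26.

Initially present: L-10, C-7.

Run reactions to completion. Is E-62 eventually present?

Yes

C-7 and L-10 present → D-26 forms (R3).
C-7 and D-26 present → S-66 forms (R5).
S-66 and C-7 present → E-62 forms (R1).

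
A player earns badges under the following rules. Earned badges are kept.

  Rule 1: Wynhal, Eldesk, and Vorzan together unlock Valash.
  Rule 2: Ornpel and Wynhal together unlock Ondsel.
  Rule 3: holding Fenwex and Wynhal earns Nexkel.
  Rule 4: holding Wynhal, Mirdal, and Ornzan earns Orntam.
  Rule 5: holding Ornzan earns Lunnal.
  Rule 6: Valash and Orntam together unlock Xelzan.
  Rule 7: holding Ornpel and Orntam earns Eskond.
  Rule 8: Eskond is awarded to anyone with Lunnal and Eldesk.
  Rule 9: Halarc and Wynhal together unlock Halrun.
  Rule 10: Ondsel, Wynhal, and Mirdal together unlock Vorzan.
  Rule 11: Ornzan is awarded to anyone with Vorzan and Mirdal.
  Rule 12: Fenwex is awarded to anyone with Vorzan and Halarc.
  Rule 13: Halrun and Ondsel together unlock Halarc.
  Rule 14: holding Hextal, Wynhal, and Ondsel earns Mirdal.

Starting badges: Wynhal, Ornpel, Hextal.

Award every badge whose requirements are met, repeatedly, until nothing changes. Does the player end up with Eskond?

With Ornpel and Wynhal, Ondsel is earned (Rule 2).
With Hextal, Wynhal, and Ondsel, Mirdal is earned (Rule 14).
With Ondsel, Wynhal, and Mirdal, Vorzan is earned (Rule 10).
With Vorzan and Mirdal, Ornzan is earned (Rule 11).
With Wynhal, Mirdal, and Ornzan, Orntam is earned (Rule 4).
With Ornpel and Orntam, Eskond is earned (Rule 7).

Yes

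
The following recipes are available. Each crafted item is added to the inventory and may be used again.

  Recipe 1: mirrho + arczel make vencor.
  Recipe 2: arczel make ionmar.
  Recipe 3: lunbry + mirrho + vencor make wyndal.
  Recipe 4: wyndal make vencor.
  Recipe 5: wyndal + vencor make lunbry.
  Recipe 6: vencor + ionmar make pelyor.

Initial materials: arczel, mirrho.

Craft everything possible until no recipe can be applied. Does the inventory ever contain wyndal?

No

wyndal would need lunbry, mirrho, and vencor (Recipe 3), but lunbry is never obtained.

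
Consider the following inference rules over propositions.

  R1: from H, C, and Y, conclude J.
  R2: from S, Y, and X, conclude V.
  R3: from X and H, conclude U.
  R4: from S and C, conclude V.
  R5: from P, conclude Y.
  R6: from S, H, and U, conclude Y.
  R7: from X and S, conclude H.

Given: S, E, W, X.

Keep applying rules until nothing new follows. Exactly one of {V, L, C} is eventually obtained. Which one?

From X and S, R7 gives H.
X and H hold, so U follows (R3).
S, H, and U hold, so Y follows (R6).
From S, Y, and X, R2 gives V.
No rule produces L, and it is not given. No rule produces C, and it is not given.

V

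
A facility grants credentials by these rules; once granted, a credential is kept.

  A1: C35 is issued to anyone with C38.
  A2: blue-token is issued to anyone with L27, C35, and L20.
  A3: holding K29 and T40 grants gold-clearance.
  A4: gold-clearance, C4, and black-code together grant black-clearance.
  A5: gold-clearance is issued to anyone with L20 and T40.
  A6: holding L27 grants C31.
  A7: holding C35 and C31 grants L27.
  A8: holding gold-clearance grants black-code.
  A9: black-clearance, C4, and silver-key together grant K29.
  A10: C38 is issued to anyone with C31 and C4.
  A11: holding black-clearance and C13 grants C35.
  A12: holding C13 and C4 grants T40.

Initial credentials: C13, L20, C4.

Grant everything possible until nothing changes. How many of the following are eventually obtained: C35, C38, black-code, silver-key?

2

Holding C13 and C4 grants T40 (A12).
Holding L20 and T40 grants gold-clearance (A5).
Holding gold-clearance grants black-code (A8).
Holding gold-clearance, C4, and black-code grants black-clearance (A4).
Holding black-clearance and C13 grants C35 (A11).
C35: reached.
C38 would need C31 and C4 (A10), but C31 is never granted.
black-code: reached.
No rule produces silver-key, and it is not given.
Reached: C35 and black-code — 2 of the 4.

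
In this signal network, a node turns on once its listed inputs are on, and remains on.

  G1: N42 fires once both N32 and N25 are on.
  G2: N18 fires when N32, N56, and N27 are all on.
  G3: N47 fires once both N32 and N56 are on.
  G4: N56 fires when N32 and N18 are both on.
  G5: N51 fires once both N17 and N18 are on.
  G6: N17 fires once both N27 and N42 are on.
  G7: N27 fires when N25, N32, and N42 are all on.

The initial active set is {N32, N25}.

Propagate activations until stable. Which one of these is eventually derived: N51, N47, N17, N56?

N17

G1: N32 and N25 on → N42 on.
N25, N32, and N42 are on, so N27 fires (G7).
N27 and N42 are on, so N17 fires (G6).
N47 would need N32 and N56 (G3), but N56 never turns on. N51 would need N17 and N18 (G5), but N18 never turns on. N56 would need N32 and N18 (G4), but N18 never turns on.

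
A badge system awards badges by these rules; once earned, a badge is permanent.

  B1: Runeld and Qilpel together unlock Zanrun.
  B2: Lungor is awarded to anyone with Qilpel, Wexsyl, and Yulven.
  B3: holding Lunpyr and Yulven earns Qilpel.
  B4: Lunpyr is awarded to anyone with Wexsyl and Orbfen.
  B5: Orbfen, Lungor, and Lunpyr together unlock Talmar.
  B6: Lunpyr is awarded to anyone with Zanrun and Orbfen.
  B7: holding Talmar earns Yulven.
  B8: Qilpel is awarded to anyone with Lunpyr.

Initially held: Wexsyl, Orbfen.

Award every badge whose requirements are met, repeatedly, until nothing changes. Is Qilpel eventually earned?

With Wexsyl and Orbfen, Lunpyr is earned (B4).
With Lunpyr, Qilpel is earned (B8).

Yes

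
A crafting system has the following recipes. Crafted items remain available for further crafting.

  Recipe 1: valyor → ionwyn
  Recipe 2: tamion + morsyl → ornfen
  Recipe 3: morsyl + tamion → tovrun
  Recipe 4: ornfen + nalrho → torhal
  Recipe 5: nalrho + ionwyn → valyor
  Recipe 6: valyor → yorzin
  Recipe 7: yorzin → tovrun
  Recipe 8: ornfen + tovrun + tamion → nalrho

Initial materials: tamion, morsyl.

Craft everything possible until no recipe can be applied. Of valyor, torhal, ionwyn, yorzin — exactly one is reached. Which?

Using Recipe 2, tamion and morsyl make ornfen.
Using Recipe 3, morsyl and tamion make tovrun.
Using Recipe 8, ornfen, tovrun, and tamion make nalrho.
Using Recipe 4, ornfen and nalrho make torhal.
valyor would need nalrho and ionwyn (Recipe 5), but ionwyn is never obtained. yorzin would need valyor (Recipe 6), but valyor is never obtained. ionwyn would need valyor (Recipe 1), but valyor is never obtained.

torhal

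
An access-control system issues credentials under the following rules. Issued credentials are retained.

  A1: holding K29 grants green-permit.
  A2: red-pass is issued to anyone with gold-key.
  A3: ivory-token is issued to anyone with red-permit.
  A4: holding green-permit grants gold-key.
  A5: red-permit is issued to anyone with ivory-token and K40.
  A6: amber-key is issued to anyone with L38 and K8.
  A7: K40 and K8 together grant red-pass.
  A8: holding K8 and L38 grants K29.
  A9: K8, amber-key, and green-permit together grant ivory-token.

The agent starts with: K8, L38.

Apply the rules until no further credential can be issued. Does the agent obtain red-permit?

No

red-permit would need ivory-token and K40 (A5), but K40 is never granted.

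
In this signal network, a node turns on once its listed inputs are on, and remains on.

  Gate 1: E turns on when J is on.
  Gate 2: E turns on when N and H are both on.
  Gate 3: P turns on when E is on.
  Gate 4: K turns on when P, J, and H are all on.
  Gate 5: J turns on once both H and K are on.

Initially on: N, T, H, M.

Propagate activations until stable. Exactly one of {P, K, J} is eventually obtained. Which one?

P

Gate 2: N and H on → E on.
Gate 3: E on → P on.
K would need P, J, and H (Gate 4), but J never turns on. J would need H and K (Gate 5), but K never turns on.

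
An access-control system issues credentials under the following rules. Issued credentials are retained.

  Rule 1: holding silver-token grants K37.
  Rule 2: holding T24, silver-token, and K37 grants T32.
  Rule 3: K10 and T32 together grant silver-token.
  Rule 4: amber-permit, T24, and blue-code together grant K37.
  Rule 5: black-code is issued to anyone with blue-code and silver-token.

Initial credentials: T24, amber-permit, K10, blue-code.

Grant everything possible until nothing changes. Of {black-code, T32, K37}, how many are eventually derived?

Holding amber-permit, T24, and blue-code grants K37 (Rule 4).
black-code would need blue-code and silver-token (Rule 5), but silver-token is never granted.
T32 would need T24, silver-token, and K37 (Rule 2), but silver-token is never granted.
K37: reached.
Reached: K37 — 1 of the 3.

1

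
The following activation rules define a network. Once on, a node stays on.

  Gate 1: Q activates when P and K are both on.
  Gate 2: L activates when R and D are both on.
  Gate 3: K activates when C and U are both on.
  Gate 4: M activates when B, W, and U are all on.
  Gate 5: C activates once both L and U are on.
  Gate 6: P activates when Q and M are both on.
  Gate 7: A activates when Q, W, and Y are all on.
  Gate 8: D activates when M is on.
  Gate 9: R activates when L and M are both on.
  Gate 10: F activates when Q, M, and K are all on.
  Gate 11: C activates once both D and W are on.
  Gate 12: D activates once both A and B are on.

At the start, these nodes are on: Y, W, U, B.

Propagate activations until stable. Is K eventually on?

Yes

Gate 4: B, W, and U on → M on.
M is on, so D activates (Gate 8).
Gate 11: D and W on → C on.
Gate 3: C and U on → K on.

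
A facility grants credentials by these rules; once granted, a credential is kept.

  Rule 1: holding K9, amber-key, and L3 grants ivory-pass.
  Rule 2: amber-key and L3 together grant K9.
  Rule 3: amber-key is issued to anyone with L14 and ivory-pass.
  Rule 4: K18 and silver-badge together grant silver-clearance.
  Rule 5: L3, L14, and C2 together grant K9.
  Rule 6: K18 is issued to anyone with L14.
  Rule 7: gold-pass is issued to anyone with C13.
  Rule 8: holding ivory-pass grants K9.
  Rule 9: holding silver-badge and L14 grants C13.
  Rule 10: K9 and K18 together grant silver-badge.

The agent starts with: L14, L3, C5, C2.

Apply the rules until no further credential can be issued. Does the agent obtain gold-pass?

Yes

Holding L3, L14, and C2 grants K9 (Rule 5).
Holding L14 grants K18 (Rule 6).
Holding K9 and K18 grants silver-badge (Rule 10).
Holding silver-badge and L14 grants C13 (Rule 9).
Holding C13 grants gold-pass (Rule 7).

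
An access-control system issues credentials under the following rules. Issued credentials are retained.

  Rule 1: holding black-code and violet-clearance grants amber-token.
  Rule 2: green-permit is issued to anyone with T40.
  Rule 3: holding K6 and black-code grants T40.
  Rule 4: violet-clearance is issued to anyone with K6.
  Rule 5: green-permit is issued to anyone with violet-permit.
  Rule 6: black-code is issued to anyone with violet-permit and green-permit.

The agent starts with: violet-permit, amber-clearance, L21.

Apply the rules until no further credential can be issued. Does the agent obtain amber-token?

amber-token would need black-code and violet-clearance (Rule 1), but violet-clearance is never granted.

No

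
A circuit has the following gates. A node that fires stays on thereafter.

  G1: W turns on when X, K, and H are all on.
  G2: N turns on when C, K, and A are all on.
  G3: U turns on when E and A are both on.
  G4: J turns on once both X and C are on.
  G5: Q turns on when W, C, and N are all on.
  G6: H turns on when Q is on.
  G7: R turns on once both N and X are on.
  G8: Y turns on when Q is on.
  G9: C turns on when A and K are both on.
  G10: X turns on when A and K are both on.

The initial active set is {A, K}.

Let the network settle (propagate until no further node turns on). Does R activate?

G10: A and K on → X on.
G9: A and K on → C on.
G2: C, K, and A on → N on.
G7: N and X on → R on.

Yes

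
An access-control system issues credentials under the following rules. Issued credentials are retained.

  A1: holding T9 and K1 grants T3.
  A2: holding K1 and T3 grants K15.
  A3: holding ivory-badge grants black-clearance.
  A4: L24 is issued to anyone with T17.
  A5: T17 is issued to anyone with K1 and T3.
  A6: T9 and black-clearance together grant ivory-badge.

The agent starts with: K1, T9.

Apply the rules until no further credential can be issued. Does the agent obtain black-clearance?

No

black-clearance would need ivory-badge (A3), but ivory-badge is never granted.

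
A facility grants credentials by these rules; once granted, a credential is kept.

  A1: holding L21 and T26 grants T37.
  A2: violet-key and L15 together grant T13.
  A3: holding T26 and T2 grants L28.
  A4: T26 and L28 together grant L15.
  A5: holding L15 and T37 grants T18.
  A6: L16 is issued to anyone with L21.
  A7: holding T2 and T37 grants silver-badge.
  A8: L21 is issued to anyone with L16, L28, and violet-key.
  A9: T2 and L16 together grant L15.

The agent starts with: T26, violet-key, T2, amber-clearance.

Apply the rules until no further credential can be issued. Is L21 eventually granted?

L21 would need L16, L28, and violet-key (A8), but L16 is never granted.

No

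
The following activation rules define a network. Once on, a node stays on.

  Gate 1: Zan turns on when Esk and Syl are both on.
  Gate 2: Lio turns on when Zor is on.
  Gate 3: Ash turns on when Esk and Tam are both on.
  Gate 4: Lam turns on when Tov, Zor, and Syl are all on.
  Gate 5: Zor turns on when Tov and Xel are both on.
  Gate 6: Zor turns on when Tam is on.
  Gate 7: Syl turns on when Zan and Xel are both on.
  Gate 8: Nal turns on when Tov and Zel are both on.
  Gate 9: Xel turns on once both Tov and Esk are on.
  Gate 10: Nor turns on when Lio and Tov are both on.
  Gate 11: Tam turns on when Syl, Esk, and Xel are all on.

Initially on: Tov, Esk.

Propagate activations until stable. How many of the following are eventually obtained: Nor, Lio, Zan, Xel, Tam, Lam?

3

Tov and Esk are on, so Xel turns on (Gate 9).
Tov and Xel are on, so Zor turns on (Gate 5).
Gate 2: Zor on → Lio on.
Gate 10: Lio and Tov on → Nor on.
Nor: reached.
Lio: reached.
Zan would need Esk and Syl (Gate 1), but Syl never turns on.
Xel: reached.
Tam would need Syl, Esk, and Xel (Gate 11), but Syl never turns on.
Lam would need Tov, Zor, and Syl (Gate 4), but Syl never turns on.
Reached: Nor, Lio, and Xel — 3 of the 6.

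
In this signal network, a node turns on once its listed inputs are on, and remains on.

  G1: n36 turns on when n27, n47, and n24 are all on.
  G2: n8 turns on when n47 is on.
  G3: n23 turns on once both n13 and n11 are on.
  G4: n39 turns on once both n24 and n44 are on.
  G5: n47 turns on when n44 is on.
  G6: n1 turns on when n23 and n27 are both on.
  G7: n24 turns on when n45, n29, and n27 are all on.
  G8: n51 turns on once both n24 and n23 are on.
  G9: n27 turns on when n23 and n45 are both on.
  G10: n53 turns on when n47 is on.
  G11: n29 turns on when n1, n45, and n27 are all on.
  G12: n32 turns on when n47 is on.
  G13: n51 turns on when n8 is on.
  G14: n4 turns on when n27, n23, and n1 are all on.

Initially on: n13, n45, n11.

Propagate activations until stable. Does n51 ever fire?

n13 and n11 are on, so n23 turns on (G3).
n23 and n45 are on, so n27 turns on (G9).
n23 and n27 are on, so n1 turns on (G6).
n1, n45, and n27 are on, so n29 turns on (G11).
n45, n29, and n27 are on, so n24 turns on (G7).
n24 and n23 are on, so n51 turns on (G8).

Yes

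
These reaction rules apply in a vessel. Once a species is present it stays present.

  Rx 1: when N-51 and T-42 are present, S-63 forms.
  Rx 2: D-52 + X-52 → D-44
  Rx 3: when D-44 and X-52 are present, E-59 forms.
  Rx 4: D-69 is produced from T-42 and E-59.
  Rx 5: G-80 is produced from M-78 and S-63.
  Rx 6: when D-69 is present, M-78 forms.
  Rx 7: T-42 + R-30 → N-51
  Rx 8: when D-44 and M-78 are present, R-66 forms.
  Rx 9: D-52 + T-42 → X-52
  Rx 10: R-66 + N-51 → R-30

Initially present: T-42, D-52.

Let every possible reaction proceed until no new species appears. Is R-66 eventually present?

Yes

D-52 and T-42 present → X-52 forms (Rx 9).
D-52 and X-52 present → D-44 forms (Rx 2).
D-44 and X-52 present → E-59 forms (Rx 3).
T-42 and E-59 present → D-69 forms (Rx 4).
D-69 present → M-78 forms (Rx 6).
D-44 and M-78 present → R-66 forms (Rx 8).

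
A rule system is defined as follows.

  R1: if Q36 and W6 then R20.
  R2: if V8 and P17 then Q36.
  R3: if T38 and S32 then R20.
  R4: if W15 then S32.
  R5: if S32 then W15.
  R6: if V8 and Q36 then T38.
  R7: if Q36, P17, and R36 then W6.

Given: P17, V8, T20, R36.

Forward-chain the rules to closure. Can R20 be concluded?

Yes

From V8 and P17, R2 gives Q36.
From Q36, P17, and R36, R7 gives W6.
From Q36 and W6, R1 gives R20.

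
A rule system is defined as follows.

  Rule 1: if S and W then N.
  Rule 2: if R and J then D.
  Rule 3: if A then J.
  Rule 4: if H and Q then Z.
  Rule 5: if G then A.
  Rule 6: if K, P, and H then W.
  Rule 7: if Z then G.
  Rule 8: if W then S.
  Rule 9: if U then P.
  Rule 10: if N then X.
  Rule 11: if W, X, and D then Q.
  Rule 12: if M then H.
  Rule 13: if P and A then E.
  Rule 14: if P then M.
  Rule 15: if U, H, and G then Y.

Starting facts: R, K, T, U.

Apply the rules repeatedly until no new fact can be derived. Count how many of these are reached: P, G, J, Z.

1

From U, Rule 9 gives P.
P: reached.
G would need Z (Rule 7), but Z is never established.
J would need A (Rule 3), but A is never established.
Z would need H and Q (Rule 4), but Q is never established.
Reached: P — 1 of the 4.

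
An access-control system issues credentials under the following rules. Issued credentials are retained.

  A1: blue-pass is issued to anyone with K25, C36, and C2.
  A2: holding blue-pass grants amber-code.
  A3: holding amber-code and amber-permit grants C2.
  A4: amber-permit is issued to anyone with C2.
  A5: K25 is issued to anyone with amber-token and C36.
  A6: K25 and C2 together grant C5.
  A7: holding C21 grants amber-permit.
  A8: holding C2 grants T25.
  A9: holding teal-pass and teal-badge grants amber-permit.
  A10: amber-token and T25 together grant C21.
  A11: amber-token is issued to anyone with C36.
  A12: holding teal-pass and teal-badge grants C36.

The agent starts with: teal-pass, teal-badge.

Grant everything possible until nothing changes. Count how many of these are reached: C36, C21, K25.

2

Holding teal-pass and teal-badge grants C36 (A12).
Holding C36 grants amber-token (A11).
Holding amber-token and C36 grants K25 (A5).
C36: reached.
C21 would need amber-token and T25 (A10), but T25 is never granted.
K25: reached.
Reached: C36 and K25 — 2 of the 3.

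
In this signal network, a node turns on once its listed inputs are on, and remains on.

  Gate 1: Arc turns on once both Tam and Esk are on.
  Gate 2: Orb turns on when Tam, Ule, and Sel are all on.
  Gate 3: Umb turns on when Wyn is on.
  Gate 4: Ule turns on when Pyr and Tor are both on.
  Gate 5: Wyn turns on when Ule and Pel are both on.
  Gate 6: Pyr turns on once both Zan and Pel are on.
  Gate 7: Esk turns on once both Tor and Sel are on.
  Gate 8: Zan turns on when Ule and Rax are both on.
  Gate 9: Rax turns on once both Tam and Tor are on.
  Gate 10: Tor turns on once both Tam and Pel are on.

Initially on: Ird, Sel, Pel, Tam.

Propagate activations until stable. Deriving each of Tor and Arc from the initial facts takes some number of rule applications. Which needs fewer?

Tor

Tor: Gate 10: Tam and Pel on → Tor on. [1 rule application]
Arc: Tam and Pel are on, so Tor turns on (Gate 10). Tor and Sel are on, so Esk turns on (Gate 7). Tam and Esk are on, so Arc turns on (Gate 1). [3 rule applications]
Tor needs fewer.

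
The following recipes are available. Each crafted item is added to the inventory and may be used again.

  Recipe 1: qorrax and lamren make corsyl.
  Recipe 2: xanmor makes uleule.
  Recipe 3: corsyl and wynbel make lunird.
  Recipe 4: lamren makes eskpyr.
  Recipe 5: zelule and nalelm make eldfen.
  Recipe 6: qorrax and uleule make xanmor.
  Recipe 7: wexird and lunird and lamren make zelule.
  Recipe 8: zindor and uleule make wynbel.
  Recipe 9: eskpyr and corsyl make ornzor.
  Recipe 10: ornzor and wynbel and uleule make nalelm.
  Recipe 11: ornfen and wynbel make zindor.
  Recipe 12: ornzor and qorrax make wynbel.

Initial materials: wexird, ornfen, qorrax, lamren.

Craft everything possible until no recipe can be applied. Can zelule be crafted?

Yes

lamren → eskpyr (Recipe 4).
Using Recipe 1, qorrax and lamren make corsyl.
Using Recipe 9, eskpyr and corsyl make ornzor.
Using Recipe 12, ornzor and qorrax make wynbel.
corsyl and wynbel → lunird (Recipe 3).
wexird and lunird and lamren → zelule (Recipe 7).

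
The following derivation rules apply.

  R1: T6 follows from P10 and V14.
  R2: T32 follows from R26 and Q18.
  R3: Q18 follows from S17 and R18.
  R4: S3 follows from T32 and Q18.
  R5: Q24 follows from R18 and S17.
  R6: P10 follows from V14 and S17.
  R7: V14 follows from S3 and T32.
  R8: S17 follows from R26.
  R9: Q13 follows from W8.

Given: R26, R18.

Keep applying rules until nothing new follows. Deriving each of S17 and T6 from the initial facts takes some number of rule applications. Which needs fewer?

S17: From R26, R8 gives S17. [1 rule application]
T6: R26 holds, so S17 follows (R8). S17 and R18 hold, so Q18 follows (R3). From R26 and Q18, R2 gives T32. T32 and Q18 hold, so S3 follows (R4). S3 and T32 hold, so V14 follows (R7). V14 and S17 hold, so P10 follows (R6). From P10 and V14, R1 gives T6. [7 rule applications]
S17 needs fewer.

S17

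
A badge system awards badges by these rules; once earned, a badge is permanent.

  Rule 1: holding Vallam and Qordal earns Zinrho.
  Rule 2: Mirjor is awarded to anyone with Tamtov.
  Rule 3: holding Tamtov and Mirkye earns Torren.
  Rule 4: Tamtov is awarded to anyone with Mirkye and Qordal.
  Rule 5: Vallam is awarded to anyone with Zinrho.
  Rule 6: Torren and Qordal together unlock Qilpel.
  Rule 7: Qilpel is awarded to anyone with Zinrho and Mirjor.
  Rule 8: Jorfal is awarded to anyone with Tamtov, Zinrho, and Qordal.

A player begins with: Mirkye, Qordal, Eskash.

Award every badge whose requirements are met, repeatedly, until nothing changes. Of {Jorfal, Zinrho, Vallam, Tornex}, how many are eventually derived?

0

Jorfal would need Tamtov, Zinrho, and Qordal (Rule 8), but Zinrho is never earned.
Zinrho would need Vallam and Qordal (Rule 1), but Vallam is never earned.
Vallam would need Zinrho (Rule 5), but Zinrho is never earned.
No rule produces Tornex, and it is not given.
None of the 4 are reached.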